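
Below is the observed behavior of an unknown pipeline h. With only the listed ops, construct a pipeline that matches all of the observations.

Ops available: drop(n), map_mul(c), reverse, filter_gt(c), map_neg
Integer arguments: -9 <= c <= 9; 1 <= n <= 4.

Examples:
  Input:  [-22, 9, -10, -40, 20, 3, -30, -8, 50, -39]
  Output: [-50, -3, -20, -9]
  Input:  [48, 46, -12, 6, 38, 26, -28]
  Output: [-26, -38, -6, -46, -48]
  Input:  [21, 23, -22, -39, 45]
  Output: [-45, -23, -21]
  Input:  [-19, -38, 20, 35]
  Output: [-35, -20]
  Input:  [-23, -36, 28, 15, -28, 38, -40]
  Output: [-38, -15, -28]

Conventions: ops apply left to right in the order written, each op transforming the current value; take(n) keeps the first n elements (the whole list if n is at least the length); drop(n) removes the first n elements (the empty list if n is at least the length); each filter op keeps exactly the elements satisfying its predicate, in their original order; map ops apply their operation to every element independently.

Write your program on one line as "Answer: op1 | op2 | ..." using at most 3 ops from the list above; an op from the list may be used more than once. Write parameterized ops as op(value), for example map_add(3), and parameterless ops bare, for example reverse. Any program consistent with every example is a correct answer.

filter_gt(0) | map_neg | reverse

Check, running the answer program on each example:
  [-22, 9, -10, -40, 20, 3, -30, -8, 50, -39] -> [9, 20, 3, 50] -> [-9, -20, -3, -50] -> [-50, -3, -20, -9]
  [48, 46, -12, 6, 38, 26, -28] -> [48, 46, 6, 38, 26] -> [-48, -46, -6, -38, -26] -> [-26, -38, -6, -46, -48]
  [21, 23, -22, -39, 45] -> [21, 23, 45] -> [-21, -23, -45] -> [-45, -23, -21]
  [-19, -38, 20, 35] -> [20, 35] -> [-20, -35] -> [-35, -20]
  [-23, -36, 28, 15, -28, 38, -40] -> [28, 15, 38] -> [-28, -15, -38] -> [-38, -15, -28]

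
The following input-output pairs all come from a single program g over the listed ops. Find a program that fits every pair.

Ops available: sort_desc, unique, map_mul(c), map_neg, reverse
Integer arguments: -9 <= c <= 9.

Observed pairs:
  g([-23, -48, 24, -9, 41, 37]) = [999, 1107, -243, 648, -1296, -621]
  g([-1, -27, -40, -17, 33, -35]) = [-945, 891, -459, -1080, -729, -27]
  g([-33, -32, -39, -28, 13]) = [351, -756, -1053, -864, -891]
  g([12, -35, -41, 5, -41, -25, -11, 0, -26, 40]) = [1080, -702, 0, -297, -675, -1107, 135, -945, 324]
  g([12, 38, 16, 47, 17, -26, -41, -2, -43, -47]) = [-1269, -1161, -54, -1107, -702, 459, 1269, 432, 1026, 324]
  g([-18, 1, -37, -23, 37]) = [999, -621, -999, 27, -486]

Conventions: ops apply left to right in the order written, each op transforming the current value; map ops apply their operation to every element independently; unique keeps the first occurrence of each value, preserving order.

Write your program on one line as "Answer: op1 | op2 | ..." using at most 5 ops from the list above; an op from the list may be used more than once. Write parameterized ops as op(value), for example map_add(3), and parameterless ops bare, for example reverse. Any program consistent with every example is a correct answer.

reverse | unique | map_mul(-3) | map_neg | map_mul(9)

Check, running the answer program on each example:
  [-23, -48, 24, -9, 41, 37] -> [37, 41, -9, 24, -48, -23] -> [37, 41, -9, 24, -48, -23] -> [-111, -123, 27, -72, 144, 69] -> [111, 123, -27, 72, -144, -69] -> [999, 1107, -243, 648, -1296, -621]
  [-1, -27, -40, -17, 33, -35] -> [-35, 33, -17, -40, -27, -1] -> [-35, 33, -17, -40, -27, -1] -> [105, -99, 51, 120, 81, 3] -> [-105, 99, -51, -120, -81, -3] -> [-945, 891, -459, -1080, -729, -27]
  [-33, -32, -39, -28, 13] -> [13, -28, -39, -32, -33] -> [13, -28, -39, -32, -33] -> [-39, 84, 117, 96, 99] -> [39, -84, -117, -96, -99] -> [351, -756, -1053, -864, -891]
  [12, -35, -41, 5, -41, -25, -11, 0, -26, 40] -> [40, -26, 0, -11, -25, -41, 5, -41, -35, 12] -> [40, -26, 0, -11, -25, -41, 5, -35, 12] -> [-120, 78, 0, 33, 75, 123, -15, 105, -36] -> [120, -78, 0, -33, -75, -123, 15, -105, 36] -> [1080, -702, 0, -297, -675, -1107, 135, -945, 324]
  [12, 38, 16, 47, 17, -26, -41, -2, -43, -47] -> [-47, -43, -2, -41, -26, 17, 47, 16, 38, 12] -> [-47, -43, -2, -41, -26, 17, 47, 16, 38, 12] -> [141, 129, 6, 123, 78, -51, -141, -48, -114, -36] -> [-141, -129, -6, -123, -78, 51, 141, 48, 114, 36] -> [-1269, -1161, -54, -1107, -702, 459, 1269, 432, 1026, 324]
  [-18, 1, -37, -23, 37] -> [37, -23, -37, 1, -18] -> [37, -23, -37, 1, -18] -> [-111, 69, 111, -3, 54] -> [111, -69, -111, 3, -54] -> [999, -621, -999, 27, -486]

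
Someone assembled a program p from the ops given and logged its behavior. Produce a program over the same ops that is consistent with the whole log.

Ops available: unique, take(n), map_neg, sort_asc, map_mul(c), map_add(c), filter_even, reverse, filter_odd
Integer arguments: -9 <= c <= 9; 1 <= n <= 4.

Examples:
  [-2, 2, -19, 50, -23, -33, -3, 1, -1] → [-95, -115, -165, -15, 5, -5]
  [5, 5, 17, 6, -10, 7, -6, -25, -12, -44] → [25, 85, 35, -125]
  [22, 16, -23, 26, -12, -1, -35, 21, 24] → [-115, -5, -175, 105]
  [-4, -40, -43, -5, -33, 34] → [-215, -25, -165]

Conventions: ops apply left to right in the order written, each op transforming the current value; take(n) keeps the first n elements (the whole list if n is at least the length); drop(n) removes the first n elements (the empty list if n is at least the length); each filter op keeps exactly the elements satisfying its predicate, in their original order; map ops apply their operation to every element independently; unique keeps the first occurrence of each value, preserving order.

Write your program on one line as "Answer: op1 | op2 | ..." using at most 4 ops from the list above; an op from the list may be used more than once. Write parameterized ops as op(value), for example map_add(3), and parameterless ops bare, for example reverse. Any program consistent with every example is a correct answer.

unique | filter_odd | map_mul(5)

Check, running the answer program on each example:
  [-2, 2, -19, 50, -23, -33, -3, 1, -1] -> [-2, 2, -19, 50, -23, -33, -3, 1, -1] -> [-19, -23, -33, -3, 1, -1] -> [-95, -115, -165, -15, 5, -5]
  [5, 5, 17, 6, -10, 7, -6, -25, -12, -44] -> [5, 17, 6, -10, 7, -6, -25, -12, -44] -> [5, 17, 7, -25] -> [25, 85, 35, -125]
  [22, 16, -23, 26, -12, -1, -35, 21, 24] -> [22, 16, -23, 26, -12, -1, -35, 21, 24] -> [-23, -1, -35, 21] -> [-115, -5, -175, 105]
  [-4, -40, -43, -5, -33, 34] -> [-4, -40, -43, -5, -33, 34] -> [-43, -5, -33] -> [-215, -25, -165]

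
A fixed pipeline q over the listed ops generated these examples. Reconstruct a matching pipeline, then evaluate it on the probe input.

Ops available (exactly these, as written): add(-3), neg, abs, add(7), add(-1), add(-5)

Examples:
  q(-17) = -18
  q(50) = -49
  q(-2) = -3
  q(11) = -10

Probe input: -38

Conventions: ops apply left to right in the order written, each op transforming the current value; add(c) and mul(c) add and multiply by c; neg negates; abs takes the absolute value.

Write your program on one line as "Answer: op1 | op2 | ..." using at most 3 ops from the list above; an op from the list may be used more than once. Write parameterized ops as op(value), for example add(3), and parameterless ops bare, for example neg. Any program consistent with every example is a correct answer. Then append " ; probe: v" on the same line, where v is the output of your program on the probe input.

add(-1) | abs | neg ; probe: -39

Check, running the answer program on each example:
  -17 -> -18 -> 18 -> -18
  50 -> 49 -> 49 -> -49
  -2 -> -3 -> 3 -> -3
  11 -> 10 -> 10 -> -10
  probe: -38 -> -39 -> 39 -> -39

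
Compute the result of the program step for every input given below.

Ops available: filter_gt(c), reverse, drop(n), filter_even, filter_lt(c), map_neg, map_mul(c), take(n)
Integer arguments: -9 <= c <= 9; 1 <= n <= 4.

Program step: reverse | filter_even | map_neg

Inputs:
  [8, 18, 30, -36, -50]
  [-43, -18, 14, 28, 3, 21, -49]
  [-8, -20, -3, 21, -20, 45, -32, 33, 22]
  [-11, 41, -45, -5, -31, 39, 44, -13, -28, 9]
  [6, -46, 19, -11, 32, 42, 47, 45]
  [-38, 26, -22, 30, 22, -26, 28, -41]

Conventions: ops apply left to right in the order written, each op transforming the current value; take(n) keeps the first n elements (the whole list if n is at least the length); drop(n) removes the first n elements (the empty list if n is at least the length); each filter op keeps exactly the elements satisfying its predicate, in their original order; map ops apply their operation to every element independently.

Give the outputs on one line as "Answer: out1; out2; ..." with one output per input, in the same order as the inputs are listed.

Execution, op by op:
  [8, 18, 30, -36, -50] -> [-50, -36, 30, 18, 8] -> [-50, -36, 30, 18, 8] -> [50, 36, -30, -18, -8]
  [-43, -18, 14, 28, 3, 21, -49] -> [-49, 21, 3, 28, 14, -18, -43] -> [28, 14, -18] -> [-28, -14, 18]
  [-8, -20, -3, 21, -20, 45, -32, 33, 22] -> [22, 33, -32, 45, -20, 21, -3, -20, -8] -> [22, -32, -20, -20, -8] -> [-22, 32, 20, 20, 8]
  [-11, 41, -45, -5, -31, 39, 44, -13, -28, 9] -> [9, -28, -13, 44, 39, -31, -5, -45, 41, -11] -> [-28, 44] -> [28, -44]
  [6, -46, 19, -11, 32, 42, 47, 45] -> [45, 47, 42, 32, -11, 19, -46, 6] -> [42, 32, -46, 6] -> [-42, -32, 46, -6]
  [-38, 26, -22, 30, 22, -26, 28, -41] -> [-41, 28, -26, 22, 30, -22, 26, -38] -> [28, -26, 22, 30, -22, 26, -38] -> [-28, 26, -22, -30, 22, -26, 38]

[50, 36, -30, -18, -8]; [-28, -14, 18]; [-22, 32, 20, 20, 8]; [28, -44]; [-42, -32, 46, -6]; [-28, 26, -22, -30, 22, -26, 38]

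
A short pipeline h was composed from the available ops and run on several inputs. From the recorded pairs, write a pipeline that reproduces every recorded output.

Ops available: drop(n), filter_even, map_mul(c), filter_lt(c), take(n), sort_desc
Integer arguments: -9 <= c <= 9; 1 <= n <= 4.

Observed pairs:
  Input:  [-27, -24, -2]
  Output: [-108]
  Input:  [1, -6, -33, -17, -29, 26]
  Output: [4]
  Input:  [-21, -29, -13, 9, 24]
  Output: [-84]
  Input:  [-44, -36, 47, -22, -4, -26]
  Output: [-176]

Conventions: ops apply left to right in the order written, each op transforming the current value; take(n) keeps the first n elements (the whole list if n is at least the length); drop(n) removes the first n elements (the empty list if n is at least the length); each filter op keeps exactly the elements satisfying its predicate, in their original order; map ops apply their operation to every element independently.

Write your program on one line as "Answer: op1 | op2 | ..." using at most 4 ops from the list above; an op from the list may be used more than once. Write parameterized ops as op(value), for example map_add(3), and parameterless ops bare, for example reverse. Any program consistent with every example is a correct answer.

take(3) | map_mul(4) | take(2) | take(1)

Check, running the answer program on each example:
  [-27, -24, -2] -> [-27, -24, -2] -> [-108, -96, -8] -> [-108, -96] -> [-108]
  [1, -6, -33, -17, -29, 26] -> [1, -6, -33] -> [4, -24, -132] -> [4, -24] -> [4]
  [-21, -29, -13, 9, 24] -> [-21, -29, -13] -> [-84, -116, -52] -> [-84, -116] -> [-84]
  [-44, -36, 47, -22, -4, -26] -> [-44, -36, 47] -> [-176, -144, 188] -> [-176, -144] -> [-176]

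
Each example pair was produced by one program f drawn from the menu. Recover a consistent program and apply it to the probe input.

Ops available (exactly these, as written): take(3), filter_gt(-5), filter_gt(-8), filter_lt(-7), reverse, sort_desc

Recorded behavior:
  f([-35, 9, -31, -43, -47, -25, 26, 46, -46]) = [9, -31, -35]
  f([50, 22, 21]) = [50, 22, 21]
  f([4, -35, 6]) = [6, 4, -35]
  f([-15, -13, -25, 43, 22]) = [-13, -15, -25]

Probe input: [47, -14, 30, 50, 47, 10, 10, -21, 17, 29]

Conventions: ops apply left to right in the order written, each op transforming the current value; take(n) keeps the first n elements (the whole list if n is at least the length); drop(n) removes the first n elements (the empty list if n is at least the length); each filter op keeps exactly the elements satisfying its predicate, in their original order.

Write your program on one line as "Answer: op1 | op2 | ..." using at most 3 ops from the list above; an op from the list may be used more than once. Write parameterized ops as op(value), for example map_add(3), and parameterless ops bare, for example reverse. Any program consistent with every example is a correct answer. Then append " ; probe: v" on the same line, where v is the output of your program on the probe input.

take(3) | sort_desc ; probe: [47, 30, -14]

Check, running the answer program on each example:
  [-35, 9, -31, -43, -47, -25, 26, 46, -46] -> [-35, 9, -31] -> [9, -31, -35]
  [50, 22, 21] -> [50, 22, 21] -> [50, 22, 21]
  [4, -35, 6] -> [4, -35, 6] -> [6, 4, -35]
  [-15, -13, -25, 43, 22] -> [-15, -13, -25] -> [-13, -15, -25]
  probe: [47, -14, 30, 50, 47, 10, 10, -21, 17, 29] -> [47, -14, 30] -> [47, 30, -14]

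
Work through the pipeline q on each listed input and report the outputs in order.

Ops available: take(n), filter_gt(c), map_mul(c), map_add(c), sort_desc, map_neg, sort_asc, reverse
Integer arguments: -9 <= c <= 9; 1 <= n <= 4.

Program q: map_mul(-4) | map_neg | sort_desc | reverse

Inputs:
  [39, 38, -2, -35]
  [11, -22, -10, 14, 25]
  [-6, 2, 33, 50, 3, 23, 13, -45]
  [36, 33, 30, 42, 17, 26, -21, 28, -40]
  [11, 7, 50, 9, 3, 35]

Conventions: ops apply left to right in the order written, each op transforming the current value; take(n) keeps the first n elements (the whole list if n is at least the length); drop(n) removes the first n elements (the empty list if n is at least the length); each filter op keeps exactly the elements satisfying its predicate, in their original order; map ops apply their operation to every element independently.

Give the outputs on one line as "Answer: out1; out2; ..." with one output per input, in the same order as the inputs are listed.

Execution, op by op:
  [39, 38, -2, -35] -> [-156, -152, 8, 140] -> [156, 152, -8, -140] -> [156, 152, -8, -140] -> [-140, -8, 152, 156]
  [11, -22, -10, 14, 25] -> [-44, 88, 40, -56, -100] -> [44, -88, -40, 56, 100] -> [100, 56, 44, -40, -88] -> [-88, -40, 44, 56, 100]
  [-6, 2, 33, 50, 3, 23, 13, -45] -> [24, -8, -132, -200, -12, -92, -52, 180] -> [-24, 8, 132, 200, 12, 92, 52, -180] -> [200, 132, 92, 52, 12, 8, -24, -180] -> [-180, -24, 8, 12, 52, 92, 132, 200]
  [36, 33, 30, 42, 17, 26, -21, 28, -40] -> [-144, -132, -120, -168, -68, -104, 84, -112, 160] -> [144, 132, 120, 168, 68, 104, -84, 112, -160] -> [168, 144, 132, 120, 112, 104, 68, -84, -160] -> [-160, -84, 68, 104, 112, 120, 132, 144, 168]
  [11, 7, 50, 9, 3, 35] -> [-44, -28, -200, -36, -12, -140] -> [44, 28, 200, 36, 12, 140] -> [200, 140, 44, 36, 28, 12] -> [12, 28, 36, 44, 140, 200]

[-140, -8, 152, 156]; [-88, -40, 44, 56, 100]; [-180, -24, 8, 12, 52, 92, 132, 200]; [-160, -84, 68, 104, 112, 120, 132, 144, 168]; [12, 28, 36, 44, 140, 200]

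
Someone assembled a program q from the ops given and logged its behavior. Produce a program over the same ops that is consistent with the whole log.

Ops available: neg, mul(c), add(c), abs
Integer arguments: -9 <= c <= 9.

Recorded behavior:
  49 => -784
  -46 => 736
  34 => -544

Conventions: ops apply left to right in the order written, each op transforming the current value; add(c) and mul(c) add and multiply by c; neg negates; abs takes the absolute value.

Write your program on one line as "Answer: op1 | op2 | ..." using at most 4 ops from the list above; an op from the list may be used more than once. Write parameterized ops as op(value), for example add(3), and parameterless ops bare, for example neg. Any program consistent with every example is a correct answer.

neg | mul(-8) | mul(-2)

Check, running the answer program on each example:
  49 -> -49 -> 392 -> -784
  -46 -> 46 -> -368 -> 736
  34 -> -34 -> 272 -> -544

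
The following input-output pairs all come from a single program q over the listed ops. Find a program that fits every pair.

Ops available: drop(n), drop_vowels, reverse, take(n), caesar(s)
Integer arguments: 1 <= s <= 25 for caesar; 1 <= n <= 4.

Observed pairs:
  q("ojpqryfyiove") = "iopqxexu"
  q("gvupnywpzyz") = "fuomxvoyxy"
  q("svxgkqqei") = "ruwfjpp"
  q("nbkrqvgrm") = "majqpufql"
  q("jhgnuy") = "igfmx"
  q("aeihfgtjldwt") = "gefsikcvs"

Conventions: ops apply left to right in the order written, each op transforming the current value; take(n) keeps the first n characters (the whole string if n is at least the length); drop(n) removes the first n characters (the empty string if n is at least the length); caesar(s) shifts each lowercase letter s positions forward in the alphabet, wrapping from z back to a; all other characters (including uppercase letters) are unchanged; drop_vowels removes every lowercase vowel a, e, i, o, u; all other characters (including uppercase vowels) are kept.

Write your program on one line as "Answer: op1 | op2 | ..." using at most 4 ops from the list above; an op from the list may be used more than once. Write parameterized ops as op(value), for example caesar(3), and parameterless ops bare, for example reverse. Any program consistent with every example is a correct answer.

drop_vowels | reverse | caesar(25) | reverse

Check, running the answer program on each example:
  "ojpqryfyiove" -> "jpqryfyv" -> "vyfyrqpj" -> "uxexqpoi" -> "iopqxexu"
  "gvupnywpzyz" -> "gvpnywpzyz" -> "zyzpwynpvg" -> "yxyovxmouf" -> "fuomxvoyxy"
  "svxgkqqei" -> "svxgkqq" -> "qqkgxvs" -> "ppjfwur" -> "ruwfjpp"
  "nbkrqvgrm" -> "nbkrqvgrm" -> "mrgvqrkbn" -> "lqfupqjam" -> "majqpufql"
  "jhgnuy" -> "jhgny" -> "ynghj" -> "xmfgi" -> "igfmx"
  "aeihfgtjldwt" -> "hfgtjldwt" -> "twdljtgfh" -> "svckisfeg" -> "gefsikcvs"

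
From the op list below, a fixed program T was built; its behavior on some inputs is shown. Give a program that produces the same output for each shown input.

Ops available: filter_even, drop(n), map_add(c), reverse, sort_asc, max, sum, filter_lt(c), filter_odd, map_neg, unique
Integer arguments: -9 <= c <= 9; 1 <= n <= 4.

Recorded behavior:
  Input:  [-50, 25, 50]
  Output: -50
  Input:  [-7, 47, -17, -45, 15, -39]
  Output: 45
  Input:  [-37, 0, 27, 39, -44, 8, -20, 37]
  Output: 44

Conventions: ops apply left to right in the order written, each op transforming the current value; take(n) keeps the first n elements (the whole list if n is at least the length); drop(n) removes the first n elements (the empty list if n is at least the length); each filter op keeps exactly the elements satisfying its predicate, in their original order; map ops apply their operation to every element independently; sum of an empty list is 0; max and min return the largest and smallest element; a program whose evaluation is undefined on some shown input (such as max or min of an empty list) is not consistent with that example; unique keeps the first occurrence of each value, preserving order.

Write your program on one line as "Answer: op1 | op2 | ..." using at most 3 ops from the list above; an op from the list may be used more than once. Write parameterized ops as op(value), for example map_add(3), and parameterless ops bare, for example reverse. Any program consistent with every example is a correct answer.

drop(2) | map_neg | max

Check, running the answer program on each example:
  [-50, 25, 50] -> [50] -> [-50] -> -50
  [-7, 47, -17, -45, 15, -39] -> [-17, -45, 15, -39] -> [17, 45, -15, 39] -> 45
  [-37, 0, 27, 39, -44, 8, -20, 37] -> [27, 39, -44, 8, -20, 37] -> [-27, -39, 44, -8, 20, -37] -> 44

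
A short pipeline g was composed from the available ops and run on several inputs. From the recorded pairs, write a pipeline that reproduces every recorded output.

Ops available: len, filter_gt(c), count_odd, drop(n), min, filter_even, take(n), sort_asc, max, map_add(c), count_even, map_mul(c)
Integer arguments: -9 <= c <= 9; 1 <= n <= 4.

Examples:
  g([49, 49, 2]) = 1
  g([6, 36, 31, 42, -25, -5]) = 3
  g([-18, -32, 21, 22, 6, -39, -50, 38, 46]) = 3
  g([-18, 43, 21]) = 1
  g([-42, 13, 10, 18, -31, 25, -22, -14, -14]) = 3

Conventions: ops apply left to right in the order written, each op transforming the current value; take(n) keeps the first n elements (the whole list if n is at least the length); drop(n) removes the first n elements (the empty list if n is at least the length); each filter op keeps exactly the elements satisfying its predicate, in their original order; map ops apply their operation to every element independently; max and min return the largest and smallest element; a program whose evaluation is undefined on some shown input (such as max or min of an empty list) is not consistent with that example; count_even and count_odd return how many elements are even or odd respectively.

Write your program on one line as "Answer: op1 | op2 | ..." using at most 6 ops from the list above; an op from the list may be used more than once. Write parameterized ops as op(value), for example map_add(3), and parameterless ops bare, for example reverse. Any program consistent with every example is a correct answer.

map_add(5) | take(4) | map_add(5) | filter_even | map_add(-4) | len

Check, running the answer program on each example:
  [49, 49, 2] -> [54, 54, 7] -> [54, 54, 7] -> [59, 59, 12] -> [12] -> [8] -> 1
  [6, 36, 31, 42, -25, -5] -> [11, 41, 36, 47, -20, 0] -> [11, 41, 36, 47] -> [16, 46, 41, 52] -> [16, 46, 52] -> [12, 42, 48] -> 3
  [-18, -32, 21, 22, 6, -39, -50, 38, 46] -> [-13, -27, 26, 27, 11, -34, -45, 43, 51] -> [-13, -27, 26, 27] -> [-8, -22, 31, 32] -> [-8, -22, 32] -> [-12, -26, 28] -> 3
  [-18, 43, 21] -> [-13, 48, 26] -> [-13, 48, 26] -> [-8, 53, 31] -> [-8] -> [-12] -> 1
  [-42, 13, 10, 18, -31, 25, -22, -14, -14] -> [-37, 18, 15, 23, -26, 30, -17, -9, -9] -> [-37, 18, 15, 23] -> [-32, 23, 20, 28] -> [-32, 20, 28] -> [-36, 16, 24] -> 3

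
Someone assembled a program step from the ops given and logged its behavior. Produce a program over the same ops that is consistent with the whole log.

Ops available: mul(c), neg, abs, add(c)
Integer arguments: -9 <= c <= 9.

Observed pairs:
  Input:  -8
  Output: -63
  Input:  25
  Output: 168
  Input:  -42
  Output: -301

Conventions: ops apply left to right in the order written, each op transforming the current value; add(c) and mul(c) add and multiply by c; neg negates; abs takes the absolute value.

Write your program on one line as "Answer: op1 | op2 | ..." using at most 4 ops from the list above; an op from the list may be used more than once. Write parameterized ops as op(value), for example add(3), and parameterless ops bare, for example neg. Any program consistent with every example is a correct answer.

add(-1) | mul(-7) | neg

Check, running the answer program on each example:
  -8 -> -9 -> 63 -> -63
  25 -> 24 -> -168 -> 168
  -42 -> -43 -> 301 -> -301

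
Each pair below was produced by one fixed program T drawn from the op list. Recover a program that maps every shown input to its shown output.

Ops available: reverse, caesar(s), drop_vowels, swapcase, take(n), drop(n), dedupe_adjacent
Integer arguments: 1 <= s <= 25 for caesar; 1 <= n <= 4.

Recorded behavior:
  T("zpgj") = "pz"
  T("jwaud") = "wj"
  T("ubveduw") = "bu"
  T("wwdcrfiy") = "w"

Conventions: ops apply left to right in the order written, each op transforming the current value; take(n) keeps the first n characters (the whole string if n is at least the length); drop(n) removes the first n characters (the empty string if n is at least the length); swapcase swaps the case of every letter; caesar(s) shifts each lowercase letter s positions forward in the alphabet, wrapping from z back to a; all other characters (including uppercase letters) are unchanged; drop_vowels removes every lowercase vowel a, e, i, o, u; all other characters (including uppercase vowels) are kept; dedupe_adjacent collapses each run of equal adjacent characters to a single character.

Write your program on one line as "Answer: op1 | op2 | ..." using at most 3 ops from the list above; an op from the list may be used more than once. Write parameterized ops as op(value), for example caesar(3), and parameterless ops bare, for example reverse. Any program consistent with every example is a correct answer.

take(2) | reverse | dedupe_adjacent

Check, running the answer program on each example:
  "zpgj" -> "zp" -> "pz" -> "pz"
  "jwaud" -> "jw" -> "wj" -> "wj"
  "ubveduw" -> "ub" -> "bu" -> "bu"
  "wwdcrfiy" -> "ww" -> "ww" -> "w"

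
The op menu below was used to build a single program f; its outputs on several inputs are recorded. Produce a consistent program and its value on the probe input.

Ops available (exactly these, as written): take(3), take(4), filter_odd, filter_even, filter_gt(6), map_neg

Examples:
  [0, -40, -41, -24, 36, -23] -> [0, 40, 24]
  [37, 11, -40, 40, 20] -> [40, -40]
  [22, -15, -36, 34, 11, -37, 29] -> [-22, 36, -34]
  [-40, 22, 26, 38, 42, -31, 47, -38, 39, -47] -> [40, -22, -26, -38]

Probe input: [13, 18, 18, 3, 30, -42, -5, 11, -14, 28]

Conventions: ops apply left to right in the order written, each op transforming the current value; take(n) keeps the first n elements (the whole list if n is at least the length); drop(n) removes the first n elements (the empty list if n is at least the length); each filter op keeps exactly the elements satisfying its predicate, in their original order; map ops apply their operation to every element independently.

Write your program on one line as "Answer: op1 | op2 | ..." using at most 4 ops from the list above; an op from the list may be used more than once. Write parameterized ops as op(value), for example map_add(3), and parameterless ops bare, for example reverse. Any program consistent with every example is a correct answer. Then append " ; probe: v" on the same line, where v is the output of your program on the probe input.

take(4) | map_neg | filter_even ; probe: [-18, -18]

Check, running the answer program on each example:
  [0, -40, -41, -24, 36, -23] -> [0, -40, -41, -24] -> [0, 40, 41, 24] -> [0, 40, 24]
  [37, 11, -40, 40, 20] -> [37, 11, -40, 40] -> [-37, -11, 40, -40] -> [40, -40]
  [22, -15, -36, 34, 11, -37, 29] -> [22, -15, -36, 34] -> [-22, 15, 36, -34] -> [-22, 36, -34]
  [-40, 22, 26, 38, 42, -31, 47, -38, 39, -47] -> [-40, 22, 26, 38] -> [40, -22, -26, -38] -> [40, -22, -26, -38]
  probe: [13, 18, 18, 3, 30, -42, -5, 11, -14, 28] -> [13, 18, 18, 3] -> [-13, -18, -18, -3] -> [-18, -18]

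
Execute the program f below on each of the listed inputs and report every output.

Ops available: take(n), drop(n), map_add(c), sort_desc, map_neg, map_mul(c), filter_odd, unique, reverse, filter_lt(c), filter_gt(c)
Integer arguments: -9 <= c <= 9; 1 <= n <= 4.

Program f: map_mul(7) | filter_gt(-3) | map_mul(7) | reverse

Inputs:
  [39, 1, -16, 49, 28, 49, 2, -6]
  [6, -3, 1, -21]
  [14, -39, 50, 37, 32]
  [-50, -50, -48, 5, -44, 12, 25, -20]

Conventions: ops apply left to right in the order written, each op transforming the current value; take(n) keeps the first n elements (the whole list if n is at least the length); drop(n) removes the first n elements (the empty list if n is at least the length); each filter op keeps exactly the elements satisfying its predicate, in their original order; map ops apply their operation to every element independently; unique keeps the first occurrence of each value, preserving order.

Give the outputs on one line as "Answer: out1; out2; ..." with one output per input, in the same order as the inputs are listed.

Execution, op by op:
  [39, 1, -16, 49, 28, 49, 2, -6] -> [273, 7, -112, 343, 196, 343, 14, -42] -> [273, 7, 343, 196, 343, 14] -> [1911, 49, 2401, 1372, 2401, 98] -> [98, 2401, 1372, 2401, 49, 1911]
  [6, -3, 1, -21] -> [42, -21, 7, -147] -> [42, 7] -> [294, 49] -> [49, 294]
  [14, -39, 50, 37, 32] -> [98, -273, 350, 259, 224] -> [98, 350, 259, 224] -> [686, 2450, 1813, 1568] -> [1568, 1813, 2450, 686]
  [-50, -50, -48, 5, -44, 12, 25, -20] -> [-350, -350, -336, 35, -308, 84, 175, -140] -> [35, 84, 175] -> [245, 588, 1225] -> [1225, 588, 245]

[98, 2401, 1372, 2401, 49, 1911]; [49, 294]; [1568, 1813, 2450, 686]; [1225, 588, 245]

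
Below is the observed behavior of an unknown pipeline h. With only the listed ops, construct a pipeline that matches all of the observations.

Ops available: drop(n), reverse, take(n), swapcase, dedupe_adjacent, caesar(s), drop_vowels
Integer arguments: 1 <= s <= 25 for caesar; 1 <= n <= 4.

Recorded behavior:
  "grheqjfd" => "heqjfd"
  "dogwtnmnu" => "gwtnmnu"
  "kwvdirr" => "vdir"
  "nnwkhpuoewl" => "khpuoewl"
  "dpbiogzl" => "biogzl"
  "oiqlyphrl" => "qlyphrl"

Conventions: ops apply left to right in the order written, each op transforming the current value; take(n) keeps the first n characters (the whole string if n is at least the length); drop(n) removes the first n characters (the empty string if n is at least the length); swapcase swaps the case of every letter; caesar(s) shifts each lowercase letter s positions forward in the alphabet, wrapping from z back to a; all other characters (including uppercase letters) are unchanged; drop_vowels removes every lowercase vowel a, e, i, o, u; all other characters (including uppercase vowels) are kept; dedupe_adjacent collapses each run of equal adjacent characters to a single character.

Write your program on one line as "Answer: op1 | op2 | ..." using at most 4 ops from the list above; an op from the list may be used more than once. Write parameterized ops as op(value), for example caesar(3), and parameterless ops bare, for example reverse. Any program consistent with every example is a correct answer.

swapcase | dedupe_adjacent | drop(2) | swapcase

Check, running the answer program on each example:
  "grheqjfd" -> "GRHEQJFD" -> "GRHEQJFD" -> "HEQJFD" -> "heqjfd"
  "dogwtnmnu" -> "DOGWTNMNU" -> "DOGWTNMNU" -> "GWTNMNU" -> "gwtnmnu"
  "kwvdirr" -> "KWVDIRR" -> "KWVDIR" -> "VDIR" -> "vdir"
  "nnwkhpuoewl" -> "NNWKHPUOEWL" -> "NWKHPUOEWL" -> "KHPUOEWL" -> "khpuoewl"
  "dpbiogzl" -> "DPBIOGZL" -> "DPBIOGZL" -> "BIOGZL" -> "biogzl"
  "oiqlyphrl" -> "OIQLYPHRL" -> "OIQLYPHRL" -> "QLYPHRL" -> "qlyphrl"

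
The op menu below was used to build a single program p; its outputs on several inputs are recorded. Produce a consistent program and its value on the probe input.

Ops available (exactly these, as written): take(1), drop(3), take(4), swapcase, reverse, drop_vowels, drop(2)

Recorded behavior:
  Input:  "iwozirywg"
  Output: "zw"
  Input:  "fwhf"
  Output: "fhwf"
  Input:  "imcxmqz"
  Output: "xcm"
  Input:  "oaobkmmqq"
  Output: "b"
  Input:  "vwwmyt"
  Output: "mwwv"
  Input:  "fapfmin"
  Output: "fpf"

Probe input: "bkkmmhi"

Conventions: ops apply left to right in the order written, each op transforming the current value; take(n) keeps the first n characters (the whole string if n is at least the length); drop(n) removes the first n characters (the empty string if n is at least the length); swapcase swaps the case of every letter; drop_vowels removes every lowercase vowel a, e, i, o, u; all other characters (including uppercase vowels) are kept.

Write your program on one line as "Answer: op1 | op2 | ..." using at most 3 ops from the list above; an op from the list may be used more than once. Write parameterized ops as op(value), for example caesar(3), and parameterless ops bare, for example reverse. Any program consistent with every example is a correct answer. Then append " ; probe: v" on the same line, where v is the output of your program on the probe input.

take(4) | reverse | drop_vowels ; probe: "mkkb"

Check, running the answer program on each example:
  "iwozirywg" -> "iwoz" -> "zowi" -> "zw"
  "fwhf" -> "fwhf" -> "fhwf" -> "fhwf"
  "imcxmqz" -> "imcx" -> "xcmi" -> "xcm"
  "oaobkmmqq" -> "oaob" -> "boao" -> "b"
  "vwwmyt" -> "vwwm" -> "mwwv" -> "mwwv"
  "fapfmin" -> "fapf" -> "fpaf" -> "fpf"
  probe: "bkkmmhi" -> "bkkm" -> "mkkb" -> "mkkb"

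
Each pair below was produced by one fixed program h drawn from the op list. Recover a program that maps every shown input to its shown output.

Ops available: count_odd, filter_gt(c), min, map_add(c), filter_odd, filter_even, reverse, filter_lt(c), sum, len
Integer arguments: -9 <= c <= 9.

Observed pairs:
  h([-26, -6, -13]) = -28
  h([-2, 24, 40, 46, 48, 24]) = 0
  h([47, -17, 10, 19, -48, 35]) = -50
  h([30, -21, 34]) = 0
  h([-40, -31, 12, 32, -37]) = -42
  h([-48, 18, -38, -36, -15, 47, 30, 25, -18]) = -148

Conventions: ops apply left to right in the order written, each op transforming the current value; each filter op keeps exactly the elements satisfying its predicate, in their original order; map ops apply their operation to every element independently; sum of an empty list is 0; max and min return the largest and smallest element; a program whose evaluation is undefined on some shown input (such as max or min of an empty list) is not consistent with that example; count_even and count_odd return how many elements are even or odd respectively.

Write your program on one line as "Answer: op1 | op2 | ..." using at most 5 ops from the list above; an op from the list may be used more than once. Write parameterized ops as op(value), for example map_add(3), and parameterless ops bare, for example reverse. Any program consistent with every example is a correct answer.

map_add(3) | filter_odd | filter_lt(-5) | map_add(-5) | sum

Check, running the answer program on each example:
  [-26, -6, -13] -> [-23, -3, -10] -> [-23, -3] -> [-23] -> [-28] -> -28
  [-2, 24, 40, 46, 48, 24] -> [1, 27, 43, 49, 51, 27] -> [1, 27, 43, 49, 51, 27] -> [] -> [] -> 0
  [47, -17, 10, 19, -48, 35] -> [50, -14, 13, 22, -45, 38] -> [13, -45] -> [-45] -> [-50] -> -50
  [30, -21, 34] -> [33, -18, 37] -> [33, 37] -> [] -> [] -> 0
  [-40, -31, 12, 32, -37] -> [-37, -28, 15, 35, -34] -> [-37, 15, 35] -> [-37] -> [-42] -> -42
  [-48, 18, -38, -36, -15, 47, 30, 25, -18] -> [-45, 21, -35, -33, -12, 50, 33, 28, -15] -> [-45, 21, -35, -33, 33, -15] -> [-45, -35, -33, -15] -> [-50, -40, -38, -20] -> -148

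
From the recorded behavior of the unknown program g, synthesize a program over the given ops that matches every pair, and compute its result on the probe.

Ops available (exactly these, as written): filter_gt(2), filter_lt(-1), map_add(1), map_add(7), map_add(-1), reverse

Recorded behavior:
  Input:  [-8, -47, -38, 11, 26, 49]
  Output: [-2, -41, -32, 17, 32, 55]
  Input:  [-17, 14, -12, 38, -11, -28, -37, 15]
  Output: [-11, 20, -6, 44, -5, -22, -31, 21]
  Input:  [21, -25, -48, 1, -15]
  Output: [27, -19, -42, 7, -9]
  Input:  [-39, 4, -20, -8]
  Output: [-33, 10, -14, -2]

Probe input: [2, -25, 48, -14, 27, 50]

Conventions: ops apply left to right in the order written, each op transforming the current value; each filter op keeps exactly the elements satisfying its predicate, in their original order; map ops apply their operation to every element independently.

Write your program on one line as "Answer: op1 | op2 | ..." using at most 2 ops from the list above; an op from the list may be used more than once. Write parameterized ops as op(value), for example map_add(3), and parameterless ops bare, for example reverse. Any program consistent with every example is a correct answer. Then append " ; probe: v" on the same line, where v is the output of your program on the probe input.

map_add(-1) | map_add(7) ; probe: [8, -19, 54, -8, 33, 56]

Check, running the answer program on each example:
  [-8, -47, -38, 11, 26, 49] -> [-9, -48, -39, 10, 25, 48] -> [-2, -41, -32, 17, 32, 55]
  [-17, 14, -12, 38, -11, -28, -37, 15] -> [-18, 13, -13, 37, -12, -29, -38, 14] -> [-11, 20, -6, 44, -5, -22, -31, 21]
  [21, -25, -48, 1, -15] -> [20, -26, -49, 0, -16] -> [27, -19, -42, 7, -9]
  [-39, 4, -20, -8] -> [-40, 3, -21, -9] -> [-33, 10, -14, -2]
  probe: [2, -25, 48, -14, 27, 50] -> [1, -26, 47, -15, 26, 49] -> [8, -19, 54, -8, 33, 56]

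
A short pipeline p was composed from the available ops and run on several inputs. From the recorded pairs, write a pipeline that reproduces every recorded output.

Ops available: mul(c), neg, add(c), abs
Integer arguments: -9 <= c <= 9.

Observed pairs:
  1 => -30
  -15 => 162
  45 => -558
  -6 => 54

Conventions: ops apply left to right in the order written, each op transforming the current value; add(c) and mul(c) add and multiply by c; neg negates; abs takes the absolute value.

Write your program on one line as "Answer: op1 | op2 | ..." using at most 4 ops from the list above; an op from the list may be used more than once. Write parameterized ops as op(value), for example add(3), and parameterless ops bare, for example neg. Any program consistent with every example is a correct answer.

mul(6) | neg | add(-9) | mul(2)

Check, running the answer program on each example:
  1 -> 6 -> -6 -> -15 -> -30
  -15 -> -90 -> 90 -> 81 -> 162
  45 -> 270 -> -270 -> -279 -> -558
  -6 -> -36 -> 36 -> 27 -> 54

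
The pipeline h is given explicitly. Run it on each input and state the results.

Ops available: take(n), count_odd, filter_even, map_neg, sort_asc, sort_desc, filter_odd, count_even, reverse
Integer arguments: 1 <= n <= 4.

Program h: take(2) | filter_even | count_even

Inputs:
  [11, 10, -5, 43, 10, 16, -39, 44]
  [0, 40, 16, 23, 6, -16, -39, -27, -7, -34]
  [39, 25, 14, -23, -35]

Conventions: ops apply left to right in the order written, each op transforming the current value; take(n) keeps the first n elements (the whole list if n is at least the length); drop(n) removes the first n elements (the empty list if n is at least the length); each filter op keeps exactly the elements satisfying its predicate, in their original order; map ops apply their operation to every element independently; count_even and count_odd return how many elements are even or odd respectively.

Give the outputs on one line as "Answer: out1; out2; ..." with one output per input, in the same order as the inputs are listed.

1; 2; 0

Execution, op by op:
  [11, 10, -5, 43, 10, 16, -39, 44] -> [11, 10] -> [10] -> 1
  [0, 40, 16, 23, 6, -16, -39, -27, -7, -34] -> [0, 40] -> [0, 40] -> 2
  [39, 25, 14, -23, -35] -> [39, 25] -> [] -> 0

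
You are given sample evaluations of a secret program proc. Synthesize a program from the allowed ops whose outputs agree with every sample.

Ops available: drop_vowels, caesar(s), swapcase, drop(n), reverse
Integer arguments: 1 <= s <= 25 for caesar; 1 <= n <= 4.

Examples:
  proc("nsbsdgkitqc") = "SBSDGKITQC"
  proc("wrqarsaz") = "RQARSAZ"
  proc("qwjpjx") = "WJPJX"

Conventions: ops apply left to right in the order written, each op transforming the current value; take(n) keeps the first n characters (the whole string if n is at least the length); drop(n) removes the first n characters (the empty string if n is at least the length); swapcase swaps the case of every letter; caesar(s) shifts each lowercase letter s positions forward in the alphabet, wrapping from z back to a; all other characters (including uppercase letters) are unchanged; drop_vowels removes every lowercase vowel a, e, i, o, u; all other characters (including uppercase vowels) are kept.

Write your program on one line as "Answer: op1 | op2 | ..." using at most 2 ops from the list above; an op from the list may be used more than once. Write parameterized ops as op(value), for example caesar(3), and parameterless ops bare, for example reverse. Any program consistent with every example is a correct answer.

drop(1) | swapcase

Check, running the answer program on each example:
  "nsbsdgkitqc" -> "sbsdgkitqc" -> "SBSDGKITQC"
  "wrqarsaz" -> "rqarsaz" -> "RQARSAZ"
  "qwjpjx" -> "wjpjx" -> "WJPJX"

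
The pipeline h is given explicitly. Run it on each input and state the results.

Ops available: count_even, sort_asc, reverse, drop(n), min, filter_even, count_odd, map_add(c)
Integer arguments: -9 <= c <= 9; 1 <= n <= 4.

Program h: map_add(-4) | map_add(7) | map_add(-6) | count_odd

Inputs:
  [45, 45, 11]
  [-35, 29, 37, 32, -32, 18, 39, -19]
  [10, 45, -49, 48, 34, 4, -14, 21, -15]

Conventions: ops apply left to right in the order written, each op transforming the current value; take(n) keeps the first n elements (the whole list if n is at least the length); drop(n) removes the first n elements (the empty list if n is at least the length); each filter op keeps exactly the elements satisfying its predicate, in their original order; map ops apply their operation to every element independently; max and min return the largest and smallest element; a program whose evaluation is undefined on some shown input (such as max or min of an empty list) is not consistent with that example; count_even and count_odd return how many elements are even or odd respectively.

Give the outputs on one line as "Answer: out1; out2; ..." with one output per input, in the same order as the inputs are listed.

Execution, op by op:
  [45, 45, 11] -> [41, 41, 7] -> [48, 48, 14] -> [42, 42, 8] -> 0
  [-35, 29, 37, 32, -32, 18, 39, -19] -> [-39, 25, 33, 28, -36, 14, 35, -23] -> [-32, 32, 40, 35, -29, 21, 42, -16] -> [-38, 26, 34, 29, -35, 15, 36, -22] -> 3
  [10, 45, -49, 48, 34, 4, -14, 21, -15] -> [6, 41, -53, 44, 30, 0, -18, 17, -19] -> [13, 48, -46, 51, 37, 7, -11, 24, -12] -> [7, 42, -52, 45, 31, 1, -17, 18, -18] -> 5

0; 3; 5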